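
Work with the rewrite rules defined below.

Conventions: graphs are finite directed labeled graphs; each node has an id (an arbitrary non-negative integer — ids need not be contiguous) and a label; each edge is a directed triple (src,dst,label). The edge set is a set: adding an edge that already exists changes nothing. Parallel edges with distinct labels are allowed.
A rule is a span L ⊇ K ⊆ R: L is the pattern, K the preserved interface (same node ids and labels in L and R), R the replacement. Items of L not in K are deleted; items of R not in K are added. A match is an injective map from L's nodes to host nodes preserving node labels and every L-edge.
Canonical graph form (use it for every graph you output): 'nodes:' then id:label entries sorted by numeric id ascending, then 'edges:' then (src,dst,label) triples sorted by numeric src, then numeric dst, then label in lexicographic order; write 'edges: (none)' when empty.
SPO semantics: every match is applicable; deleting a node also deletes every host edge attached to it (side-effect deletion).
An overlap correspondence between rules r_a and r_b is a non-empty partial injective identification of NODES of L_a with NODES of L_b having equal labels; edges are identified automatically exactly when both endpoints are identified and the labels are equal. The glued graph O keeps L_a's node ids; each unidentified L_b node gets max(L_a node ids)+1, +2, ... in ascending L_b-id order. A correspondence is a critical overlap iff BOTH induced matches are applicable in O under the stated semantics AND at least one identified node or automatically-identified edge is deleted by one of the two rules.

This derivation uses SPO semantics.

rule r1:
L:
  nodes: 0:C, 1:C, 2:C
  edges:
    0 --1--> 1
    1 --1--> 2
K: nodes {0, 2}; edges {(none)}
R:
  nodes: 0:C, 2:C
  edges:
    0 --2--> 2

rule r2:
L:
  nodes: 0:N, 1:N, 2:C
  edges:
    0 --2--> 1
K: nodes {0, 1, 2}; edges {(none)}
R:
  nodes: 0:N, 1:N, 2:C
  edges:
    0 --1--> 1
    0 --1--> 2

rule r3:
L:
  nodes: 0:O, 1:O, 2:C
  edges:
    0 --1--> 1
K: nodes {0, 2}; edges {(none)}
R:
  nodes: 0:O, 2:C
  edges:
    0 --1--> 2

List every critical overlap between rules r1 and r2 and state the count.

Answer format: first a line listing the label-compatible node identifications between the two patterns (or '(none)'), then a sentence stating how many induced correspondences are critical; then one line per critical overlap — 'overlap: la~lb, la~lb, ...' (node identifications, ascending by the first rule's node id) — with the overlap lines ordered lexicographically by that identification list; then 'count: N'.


label-compatible node identifications between L(r1) and L(r2): 0~2, 1~2, 2~2
1 of the induced correspondences is a critical overlap of r1 and r2.
overlap: 1~2
count: 1


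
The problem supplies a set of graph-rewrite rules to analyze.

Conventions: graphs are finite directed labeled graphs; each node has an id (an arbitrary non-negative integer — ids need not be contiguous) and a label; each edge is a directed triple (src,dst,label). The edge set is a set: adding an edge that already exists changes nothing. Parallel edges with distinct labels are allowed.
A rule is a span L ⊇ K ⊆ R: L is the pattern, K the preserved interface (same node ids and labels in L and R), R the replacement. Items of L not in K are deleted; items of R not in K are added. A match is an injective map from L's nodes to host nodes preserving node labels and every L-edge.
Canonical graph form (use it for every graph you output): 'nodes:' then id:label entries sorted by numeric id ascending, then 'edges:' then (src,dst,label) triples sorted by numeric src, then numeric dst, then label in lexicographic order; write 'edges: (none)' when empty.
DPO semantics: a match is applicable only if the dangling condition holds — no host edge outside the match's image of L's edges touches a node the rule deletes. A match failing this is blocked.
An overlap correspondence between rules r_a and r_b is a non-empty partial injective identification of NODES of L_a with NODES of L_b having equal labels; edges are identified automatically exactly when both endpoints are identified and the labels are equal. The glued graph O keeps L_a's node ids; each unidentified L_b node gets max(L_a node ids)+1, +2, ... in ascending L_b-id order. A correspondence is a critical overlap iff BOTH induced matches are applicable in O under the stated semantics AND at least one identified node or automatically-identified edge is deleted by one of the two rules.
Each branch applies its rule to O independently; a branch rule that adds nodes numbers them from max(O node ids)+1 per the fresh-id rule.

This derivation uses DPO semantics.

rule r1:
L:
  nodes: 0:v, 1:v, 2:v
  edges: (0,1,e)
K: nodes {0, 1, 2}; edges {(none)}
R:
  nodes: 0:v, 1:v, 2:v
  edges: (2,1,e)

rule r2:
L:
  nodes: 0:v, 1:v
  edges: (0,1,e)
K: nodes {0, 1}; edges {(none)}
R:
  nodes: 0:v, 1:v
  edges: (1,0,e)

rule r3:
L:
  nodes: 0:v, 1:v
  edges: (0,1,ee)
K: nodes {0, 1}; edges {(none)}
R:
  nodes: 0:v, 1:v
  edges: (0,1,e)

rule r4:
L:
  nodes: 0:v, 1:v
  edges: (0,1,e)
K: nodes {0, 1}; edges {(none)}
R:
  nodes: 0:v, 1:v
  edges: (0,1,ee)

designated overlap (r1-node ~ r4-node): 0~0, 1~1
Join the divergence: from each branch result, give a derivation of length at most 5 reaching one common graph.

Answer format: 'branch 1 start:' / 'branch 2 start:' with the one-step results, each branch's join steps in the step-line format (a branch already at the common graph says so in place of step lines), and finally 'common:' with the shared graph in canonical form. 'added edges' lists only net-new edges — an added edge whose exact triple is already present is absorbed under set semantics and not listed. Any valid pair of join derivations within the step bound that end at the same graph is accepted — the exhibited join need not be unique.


branch 1 start:
nodes: 0:v, 1:v, 2:v
edges: (2,1,e)
branch 2 start:
nodes: 0:v, 1:v, 2:v
edges: (0,1,ee)
branch 1 step 1: rule r1; match: 0->2, 1->1, 2->0; deleted nodes (none); deleted edges (2,1,e); added nodes (none); added edges (0,1,e); result: nodes: 0:v, 1:v, 2:v edges: (0,1,e)
branch 2 step 1: rule r3; match: 0->0, 1->1; deleted nodes (none); deleted edges (0,1,ee); added nodes (none); added edges (0,1,e); result: nodes: 0:v, 1:v, 2:v edges: (0,1,e)
common:
nodes: 0:v, 1:v, 2:v
edges: (0,1,e)


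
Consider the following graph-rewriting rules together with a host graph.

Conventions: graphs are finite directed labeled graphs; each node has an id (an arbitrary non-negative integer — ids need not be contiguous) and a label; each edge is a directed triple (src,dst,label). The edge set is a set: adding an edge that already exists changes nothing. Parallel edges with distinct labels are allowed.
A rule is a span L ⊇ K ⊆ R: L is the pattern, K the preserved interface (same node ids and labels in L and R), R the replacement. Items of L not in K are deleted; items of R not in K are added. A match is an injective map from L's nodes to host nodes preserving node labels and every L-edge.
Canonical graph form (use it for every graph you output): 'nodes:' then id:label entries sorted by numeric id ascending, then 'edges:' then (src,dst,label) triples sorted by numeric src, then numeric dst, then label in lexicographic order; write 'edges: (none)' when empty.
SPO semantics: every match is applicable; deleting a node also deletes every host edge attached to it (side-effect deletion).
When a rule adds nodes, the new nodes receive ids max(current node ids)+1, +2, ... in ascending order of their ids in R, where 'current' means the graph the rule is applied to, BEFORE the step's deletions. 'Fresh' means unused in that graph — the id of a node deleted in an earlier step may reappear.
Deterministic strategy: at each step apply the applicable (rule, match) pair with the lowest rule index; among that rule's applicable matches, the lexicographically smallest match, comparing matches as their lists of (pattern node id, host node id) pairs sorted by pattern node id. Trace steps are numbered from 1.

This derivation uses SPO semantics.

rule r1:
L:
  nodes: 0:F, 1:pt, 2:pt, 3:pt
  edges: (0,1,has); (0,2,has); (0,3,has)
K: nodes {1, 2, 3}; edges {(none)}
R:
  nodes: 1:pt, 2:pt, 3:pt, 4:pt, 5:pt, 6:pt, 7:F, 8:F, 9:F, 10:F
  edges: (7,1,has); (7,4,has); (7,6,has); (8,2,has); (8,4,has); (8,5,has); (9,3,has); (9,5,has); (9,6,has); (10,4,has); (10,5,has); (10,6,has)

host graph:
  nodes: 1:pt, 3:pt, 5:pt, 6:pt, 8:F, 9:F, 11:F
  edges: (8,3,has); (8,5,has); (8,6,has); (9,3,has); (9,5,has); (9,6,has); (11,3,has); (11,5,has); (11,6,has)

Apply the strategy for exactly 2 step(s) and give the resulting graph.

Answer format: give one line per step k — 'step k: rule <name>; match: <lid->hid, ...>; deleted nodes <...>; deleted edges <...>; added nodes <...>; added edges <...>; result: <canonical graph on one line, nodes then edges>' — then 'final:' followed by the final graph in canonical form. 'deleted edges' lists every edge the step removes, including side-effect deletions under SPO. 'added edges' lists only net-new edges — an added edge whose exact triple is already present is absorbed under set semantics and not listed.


step 1: rule r1; match: 0->8, 1->3, 2->5, 3->6; deleted nodes 8; deleted edges (8,3,has); (8,5,has); (8,6,has); added nodes 12, 13, 14, 15, 16, 17, 18; added edges (15,3,has); (15,12,has); (15,14,has); (16,5,has); (16,12,has); (16,13,has); (17,6,has); (17,13,has); (17,14,has); (18,12,has); (18,13,has); (18,14,has); result: nodes: 1:pt, 3:pt, 5:pt, 6:pt, 9:F, 11:F, 12:pt, 13:pt, 14:pt, 15:F, 16:F, 17:F, 18:F edges: (9,3,has); (9,5,has); (9,6,has); (11,3,has); (11,5,has); (11,6,has); (15,3,has); (15,12,has); (15,14,has); (16,5,has); (16,12,has); (16,13,has); (17,6,has); (17,13,has); (17,14,has); (18,12,has); (18,13,has); (18,14,has)
step 2: rule r1; match: 0->9, 1->3, 2->5, 3->6; deleted nodes 9; deleted edges (9,3,has); (9,5,has); (9,6,has); added nodes 19, 20, 21, 22, 23, 24, 25; added edges (22,3,has); (22,19,has); (22,21,has); (23,5,has); (23,19,has); (23,20,has); (24,6,has); (24,20,has); (24,21,has); (25,19,has); (25,20,has); (25,21,has); result: nodes: 1:pt, 3:pt, 5:pt, 6:pt, 11:F, 12:pt, 13:pt, 14:pt, 15:F, 16:F, 17:F, 18:F, 19:pt, 20:pt, 21:pt, 22:F, 23:F, 24:F, 25:F edges: (11,3,has); (11,5,has); (11,6,has); (15,3,has); (15,12,has); (15,14,has); (16,5,has); (16,12,has); (16,13,has); (17,6,has); (17,13,has); (17,14,has); (18,12,has); (18,13,has); (18,14,has); (22,3,has); (22,19,has); (22,21,has); (23,5,has); (23,19,has); (23,20,has); (24,6,has); (24,20,has); (24,21,has); (25,19,has); (25,20,has); (25,21,has)
final:
nodes: 1:pt, 3:pt, 5:pt, 6:pt, 11:F, 12:pt, 13:pt, 14:pt, 15:F, 16:F, 17:F, 18:F, 19:pt, 20:pt, 21:pt, 22:F, 23:F, 24:F, 25:F
edges: (11,3,has); (11,5,has); (11,6,has); (15,3,has); (15,12,has); (15,14,has); (16,5,has); (16,12,has); (16,13,has); (17,6,has); (17,13,has); (17,14,has); (18,12,has); (18,13,has); (18,14,has); (22,3,has); (22,19,has); (22,21,has); (23,5,has); (23,19,has); (23,20,has); (24,6,has); (24,20,has); (24,21,has); (25,19,has); (25,20,has); (25,21,has)


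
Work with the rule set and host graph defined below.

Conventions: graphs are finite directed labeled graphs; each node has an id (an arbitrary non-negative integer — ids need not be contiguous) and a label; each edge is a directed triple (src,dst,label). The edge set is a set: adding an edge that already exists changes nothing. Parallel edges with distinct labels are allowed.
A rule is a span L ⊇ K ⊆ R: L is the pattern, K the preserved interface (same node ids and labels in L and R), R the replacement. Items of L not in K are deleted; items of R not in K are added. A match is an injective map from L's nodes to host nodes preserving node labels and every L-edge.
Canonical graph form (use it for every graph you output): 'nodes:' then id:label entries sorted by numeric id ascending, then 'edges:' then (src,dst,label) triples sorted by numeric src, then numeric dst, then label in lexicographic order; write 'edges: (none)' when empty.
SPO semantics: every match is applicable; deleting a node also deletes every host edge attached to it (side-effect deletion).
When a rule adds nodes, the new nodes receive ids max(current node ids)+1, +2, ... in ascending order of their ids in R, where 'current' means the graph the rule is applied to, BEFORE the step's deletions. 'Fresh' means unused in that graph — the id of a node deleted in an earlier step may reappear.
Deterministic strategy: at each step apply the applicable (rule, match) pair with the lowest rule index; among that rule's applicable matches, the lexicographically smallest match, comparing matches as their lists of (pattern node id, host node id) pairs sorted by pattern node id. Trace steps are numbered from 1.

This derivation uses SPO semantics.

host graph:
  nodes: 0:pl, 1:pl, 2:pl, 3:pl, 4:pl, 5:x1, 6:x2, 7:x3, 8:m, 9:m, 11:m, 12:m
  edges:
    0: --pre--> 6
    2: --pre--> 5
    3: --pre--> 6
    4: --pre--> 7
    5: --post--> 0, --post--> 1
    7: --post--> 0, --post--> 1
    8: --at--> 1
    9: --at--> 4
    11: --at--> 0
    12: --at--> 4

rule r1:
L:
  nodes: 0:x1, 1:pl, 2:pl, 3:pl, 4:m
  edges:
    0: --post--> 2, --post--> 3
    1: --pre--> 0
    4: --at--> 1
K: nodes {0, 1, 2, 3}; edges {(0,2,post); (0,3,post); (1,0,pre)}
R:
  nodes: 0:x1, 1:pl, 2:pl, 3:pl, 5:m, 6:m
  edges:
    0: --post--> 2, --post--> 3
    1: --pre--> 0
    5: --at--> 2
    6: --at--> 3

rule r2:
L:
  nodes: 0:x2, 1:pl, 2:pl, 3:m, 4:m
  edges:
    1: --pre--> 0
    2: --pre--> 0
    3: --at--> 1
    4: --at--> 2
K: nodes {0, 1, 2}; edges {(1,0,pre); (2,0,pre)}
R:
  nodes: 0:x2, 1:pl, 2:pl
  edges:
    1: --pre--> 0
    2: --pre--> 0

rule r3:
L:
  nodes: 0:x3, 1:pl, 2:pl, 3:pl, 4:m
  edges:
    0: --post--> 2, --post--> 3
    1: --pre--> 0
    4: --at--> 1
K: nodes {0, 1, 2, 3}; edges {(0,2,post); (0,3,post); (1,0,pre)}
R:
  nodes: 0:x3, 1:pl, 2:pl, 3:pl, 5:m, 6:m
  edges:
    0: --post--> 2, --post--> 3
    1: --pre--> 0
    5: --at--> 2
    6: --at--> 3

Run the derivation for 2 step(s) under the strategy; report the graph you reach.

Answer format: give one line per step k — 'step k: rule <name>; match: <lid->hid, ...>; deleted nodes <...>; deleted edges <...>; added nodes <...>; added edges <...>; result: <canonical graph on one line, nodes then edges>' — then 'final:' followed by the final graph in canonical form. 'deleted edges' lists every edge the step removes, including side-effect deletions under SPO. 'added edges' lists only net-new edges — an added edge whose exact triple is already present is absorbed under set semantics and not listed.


step 1: rule r3; match: 0->7, 1->4, 2->0, 3->1, 4->9; deleted nodes 9; deleted edges (9,4,at); added nodes 13, 14; added edges (13,0,at); (14,1,at); result: nodes: 0:pl, 1:pl, 2:pl, 3:pl, 4:pl, 5:x1, 6:x2, 7:x3, 8:m, 11:m, 12:m, 13:m, 14:m edges: (0,6,pre); (2,5,pre); (3,6,pre); (4,7,pre); (5,0,post); (5,1,post); (7,0,post); (7,1,post); (8,1,at); (11,0,at); (12,4,at); (13,0,at); (14,1,at)
step 2: rule r3; match: 0->7, 1->4, 2->0, 3->1, 4->12; deleted nodes 12; deleted edges (12,4,at); added nodes 15, 16; added edges (15,0,at); (16,1,at); result: nodes: 0:pl, 1:pl, 2:pl, 3:pl, 4:pl, 5:x1, 6:x2, 7:x3, 8:m, 11:m, 13:m, 14:m, 15:m, 16:m edges: (0,6,pre); (2,5,pre); (3,6,pre); (4,7,pre); (5,0,post); (5,1,post); (7,0,post); (7,1,post); (8,1,at); (11,0,at); (13,0,at); (14,1,at); (15,0,at); (16,1,at)
final:
nodes: 0:pl, 1:pl, 2:pl, 3:pl, 4:pl, 5:x1, 6:x2, 7:x3, 8:m, 11:m, 13:m, 14:m, 15:m, 16:m
edges: (0,6,pre); (2,5,pre); (3,6,pre); (4,7,pre); (5,0,post); (5,1,post); (7,0,post); (7,1,post); (8,1,at); (11,0,at); (13,0,at); (14,1,at); (15,0,at); (16,1,at)


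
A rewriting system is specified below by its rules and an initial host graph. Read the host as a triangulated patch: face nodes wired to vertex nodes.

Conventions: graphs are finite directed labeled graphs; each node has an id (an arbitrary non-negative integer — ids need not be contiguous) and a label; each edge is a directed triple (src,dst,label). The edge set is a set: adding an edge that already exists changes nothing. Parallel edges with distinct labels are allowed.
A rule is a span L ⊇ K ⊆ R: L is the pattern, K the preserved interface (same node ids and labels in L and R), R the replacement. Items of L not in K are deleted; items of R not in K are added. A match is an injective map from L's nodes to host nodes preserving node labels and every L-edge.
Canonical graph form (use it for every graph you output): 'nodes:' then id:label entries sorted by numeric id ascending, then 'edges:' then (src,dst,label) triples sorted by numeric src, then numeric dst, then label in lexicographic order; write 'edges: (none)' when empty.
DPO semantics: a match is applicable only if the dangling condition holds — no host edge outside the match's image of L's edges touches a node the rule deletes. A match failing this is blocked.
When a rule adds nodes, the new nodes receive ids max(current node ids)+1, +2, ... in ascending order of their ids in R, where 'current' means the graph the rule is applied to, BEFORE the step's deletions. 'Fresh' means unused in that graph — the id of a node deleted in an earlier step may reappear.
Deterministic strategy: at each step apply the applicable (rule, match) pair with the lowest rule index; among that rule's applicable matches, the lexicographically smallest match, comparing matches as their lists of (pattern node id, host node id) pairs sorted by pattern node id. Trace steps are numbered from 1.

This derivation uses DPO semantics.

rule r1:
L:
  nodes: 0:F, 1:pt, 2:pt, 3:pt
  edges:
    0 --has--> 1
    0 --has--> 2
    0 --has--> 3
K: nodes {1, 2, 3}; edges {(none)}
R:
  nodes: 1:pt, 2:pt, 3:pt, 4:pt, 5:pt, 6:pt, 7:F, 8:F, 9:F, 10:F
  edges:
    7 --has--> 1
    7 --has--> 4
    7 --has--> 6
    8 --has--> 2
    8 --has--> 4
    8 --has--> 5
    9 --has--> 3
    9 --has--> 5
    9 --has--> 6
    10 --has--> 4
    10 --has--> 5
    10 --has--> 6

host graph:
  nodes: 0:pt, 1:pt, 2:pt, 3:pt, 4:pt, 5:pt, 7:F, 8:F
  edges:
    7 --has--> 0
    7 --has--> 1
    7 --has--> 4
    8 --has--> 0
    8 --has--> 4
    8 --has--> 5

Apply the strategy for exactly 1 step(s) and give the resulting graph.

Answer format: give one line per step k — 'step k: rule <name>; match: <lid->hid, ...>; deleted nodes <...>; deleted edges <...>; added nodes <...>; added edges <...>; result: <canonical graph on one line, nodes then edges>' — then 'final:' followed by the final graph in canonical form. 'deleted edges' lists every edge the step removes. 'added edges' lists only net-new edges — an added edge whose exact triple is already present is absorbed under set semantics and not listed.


step 1: rule r1; match: 0->7, 1->0, 2->1, 3->4; deleted nodes 7; deleted edges (7,0,has); (7,1,has); (7,4,has); added nodes 9, 10, 11, 12, 13, 14, 15; added edges (12,0,has); (12,9,has); (12,11,has); (13,1,has); (13,9,has); (13,10,has); (14,4,has); (14,10,has); (14,11,has); (15,9,has); (15,10,has); (15,11,has); result: nodes: 0:pt, 1:pt, 2:pt, 3:pt, 4:pt, 5:pt, 8:F, 9:pt, 10:pt, 11:pt, 12:F, 13:F, 14:F, 15:F edges: (8,0,has); (8,4,has); (8,5,has); (12,0,has); (12,9,has); (12,11,has); (13,1,has); (13,9,has); (13,10,has); (14,4,has); (14,10,has); (14,11,has); (15,9,has); (15,10,has); (15,11,has)
final:
nodes: 0:pt, 1:pt, 2:pt, 3:pt, 4:pt, 5:pt, 8:F, 9:pt, 10:pt, 11:pt, 12:F, 13:F, 14:F, 15:F
edges: (8,0,has); (8,4,has); (8,5,has); (12,0,has); (12,9,has); (12,11,has); (13,1,has); (13,9,has); (13,10,has); (14,4,has); (14,10,has); (14,11,has); (15,9,has); (15,10,has); (15,11,has)


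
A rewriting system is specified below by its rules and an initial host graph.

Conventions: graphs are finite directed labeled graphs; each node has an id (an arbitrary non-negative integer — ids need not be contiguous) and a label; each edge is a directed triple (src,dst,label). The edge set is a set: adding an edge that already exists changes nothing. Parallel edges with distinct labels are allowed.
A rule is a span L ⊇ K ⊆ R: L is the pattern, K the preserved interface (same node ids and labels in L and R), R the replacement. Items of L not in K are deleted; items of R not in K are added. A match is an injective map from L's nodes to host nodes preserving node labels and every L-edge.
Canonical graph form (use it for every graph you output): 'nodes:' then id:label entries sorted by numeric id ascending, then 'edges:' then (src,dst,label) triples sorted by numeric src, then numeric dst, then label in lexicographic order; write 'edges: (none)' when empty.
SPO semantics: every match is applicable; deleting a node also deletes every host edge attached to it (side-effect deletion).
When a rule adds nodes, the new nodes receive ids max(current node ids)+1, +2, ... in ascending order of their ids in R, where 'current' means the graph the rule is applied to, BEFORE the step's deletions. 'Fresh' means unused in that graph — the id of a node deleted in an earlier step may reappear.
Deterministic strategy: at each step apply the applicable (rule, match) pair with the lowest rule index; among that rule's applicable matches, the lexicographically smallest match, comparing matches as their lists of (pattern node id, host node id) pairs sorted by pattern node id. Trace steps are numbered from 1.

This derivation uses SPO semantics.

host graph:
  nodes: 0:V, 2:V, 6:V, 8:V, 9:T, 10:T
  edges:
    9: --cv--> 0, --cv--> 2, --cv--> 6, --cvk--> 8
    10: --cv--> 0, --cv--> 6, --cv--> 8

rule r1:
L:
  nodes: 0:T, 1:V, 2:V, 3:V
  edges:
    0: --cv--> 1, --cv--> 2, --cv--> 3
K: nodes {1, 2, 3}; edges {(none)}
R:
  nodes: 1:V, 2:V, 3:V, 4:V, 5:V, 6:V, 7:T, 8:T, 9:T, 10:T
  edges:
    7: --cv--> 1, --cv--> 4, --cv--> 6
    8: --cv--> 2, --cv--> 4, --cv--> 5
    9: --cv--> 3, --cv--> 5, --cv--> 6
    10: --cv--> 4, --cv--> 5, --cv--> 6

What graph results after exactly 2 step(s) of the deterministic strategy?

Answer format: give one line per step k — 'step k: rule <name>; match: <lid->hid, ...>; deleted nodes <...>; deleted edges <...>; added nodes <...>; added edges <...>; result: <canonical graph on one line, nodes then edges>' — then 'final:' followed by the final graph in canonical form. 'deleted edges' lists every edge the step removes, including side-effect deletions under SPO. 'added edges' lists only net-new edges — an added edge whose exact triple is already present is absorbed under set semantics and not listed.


step 1: rule r1; match: 0->9, 1->0, 2->2, 3->6; deleted nodes 9; deleted edges (9,0,cv); (9,2,cv); (9,6,cv); (9,8,cvk); added nodes 11, 12, 13, 14, 15, 16, 17; added edges (14,0,cv); (14,11,cv); (14,13,cv); (15,2,cv); (15,11,cv); (15,12,cv); (16,6,cv); (16,12,cv); (16,13,cv); (17,11,cv); (17,12,cv); (17,13,cv); result: nodes: 0:V, 2:V, 6:V, 8:V, 10:T, 11:V, 12:V, 13:V, 14:T, 15:T, 16:T, 17:T edges: (10,0,cv); (10,6,cv); (10,8,cv); (14,0,cv); (14,11,cv); (14,13,cv); (15,2,cv); (15,11,cv); (15,12,cv); (16,6,cv); (16,12,cv); (16,13,cv); (17,11,cv); (17,12,cv); (17,13,cv)
step 2: rule r1; match: 0->10, 1->0, 2->6, 3->8; deleted nodes 10; deleted edges (10,0,cv); (10,6,cv); (10,8,cv); added nodes 18, 19, 20, 21, 22, 23, 24; added edges (21,0,cv); (21,18,cv); (21,20,cv); (22,6,cv); (22,18,cv); (22,19,cv); (23,8,cv); (23,19,cv); (23,20,cv); (24,18,cv); (24,19,cv); (24,20,cv); result: nodes: 0:V, 2:V, 6:V, 8:V, 11:V, 12:V, 13:V, 14:T, 15:T, 16:T, 17:T, 18:V, 19:V, 20:V, 21:T, 22:T, 23:T, 24:T edges: (14,0,cv); (14,11,cv); (14,13,cv); (15,2,cv); (15,11,cv); (15,12,cv); (16,6,cv); (16,12,cv); (16,13,cv); (17,11,cv); (17,12,cv); (17,13,cv); (21,0,cv); (21,18,cv); (21,20,cv); (22,6,cv); (22,18,cv); (22,19,cv); (23,8,cv); (23,19,cv); (23,20,cv); (24,18,cv); (24,19,cv); (24,20,cv)
final:
nodes: 0:V, 2:V, 6:V, 8:V, 11:V, 12:V, 13:V, 14:T, 15:T, 16:T, 17:T, 18:V, 19:V, 20:V, 21:T, 22:T, 23:T, 24:T
edges: (14,0,cv); (14,11,cv); (14,13,cv); (15,2,cv); (15,11,cv); (15,12,cv); (16,6,cv); (16,12,cv); (16,13,cv); (17,11,cv); (17,12,cv); (17,13,cv); (21,0,cv); (21,18,cv); (21,20,cv); (22,6,cv); (22,18,cv); (22,19,cv); (23,8,cv); (23,19,cv); (23,20,cv); (24,18,cv); (24,19,cv); (24,20,cv)


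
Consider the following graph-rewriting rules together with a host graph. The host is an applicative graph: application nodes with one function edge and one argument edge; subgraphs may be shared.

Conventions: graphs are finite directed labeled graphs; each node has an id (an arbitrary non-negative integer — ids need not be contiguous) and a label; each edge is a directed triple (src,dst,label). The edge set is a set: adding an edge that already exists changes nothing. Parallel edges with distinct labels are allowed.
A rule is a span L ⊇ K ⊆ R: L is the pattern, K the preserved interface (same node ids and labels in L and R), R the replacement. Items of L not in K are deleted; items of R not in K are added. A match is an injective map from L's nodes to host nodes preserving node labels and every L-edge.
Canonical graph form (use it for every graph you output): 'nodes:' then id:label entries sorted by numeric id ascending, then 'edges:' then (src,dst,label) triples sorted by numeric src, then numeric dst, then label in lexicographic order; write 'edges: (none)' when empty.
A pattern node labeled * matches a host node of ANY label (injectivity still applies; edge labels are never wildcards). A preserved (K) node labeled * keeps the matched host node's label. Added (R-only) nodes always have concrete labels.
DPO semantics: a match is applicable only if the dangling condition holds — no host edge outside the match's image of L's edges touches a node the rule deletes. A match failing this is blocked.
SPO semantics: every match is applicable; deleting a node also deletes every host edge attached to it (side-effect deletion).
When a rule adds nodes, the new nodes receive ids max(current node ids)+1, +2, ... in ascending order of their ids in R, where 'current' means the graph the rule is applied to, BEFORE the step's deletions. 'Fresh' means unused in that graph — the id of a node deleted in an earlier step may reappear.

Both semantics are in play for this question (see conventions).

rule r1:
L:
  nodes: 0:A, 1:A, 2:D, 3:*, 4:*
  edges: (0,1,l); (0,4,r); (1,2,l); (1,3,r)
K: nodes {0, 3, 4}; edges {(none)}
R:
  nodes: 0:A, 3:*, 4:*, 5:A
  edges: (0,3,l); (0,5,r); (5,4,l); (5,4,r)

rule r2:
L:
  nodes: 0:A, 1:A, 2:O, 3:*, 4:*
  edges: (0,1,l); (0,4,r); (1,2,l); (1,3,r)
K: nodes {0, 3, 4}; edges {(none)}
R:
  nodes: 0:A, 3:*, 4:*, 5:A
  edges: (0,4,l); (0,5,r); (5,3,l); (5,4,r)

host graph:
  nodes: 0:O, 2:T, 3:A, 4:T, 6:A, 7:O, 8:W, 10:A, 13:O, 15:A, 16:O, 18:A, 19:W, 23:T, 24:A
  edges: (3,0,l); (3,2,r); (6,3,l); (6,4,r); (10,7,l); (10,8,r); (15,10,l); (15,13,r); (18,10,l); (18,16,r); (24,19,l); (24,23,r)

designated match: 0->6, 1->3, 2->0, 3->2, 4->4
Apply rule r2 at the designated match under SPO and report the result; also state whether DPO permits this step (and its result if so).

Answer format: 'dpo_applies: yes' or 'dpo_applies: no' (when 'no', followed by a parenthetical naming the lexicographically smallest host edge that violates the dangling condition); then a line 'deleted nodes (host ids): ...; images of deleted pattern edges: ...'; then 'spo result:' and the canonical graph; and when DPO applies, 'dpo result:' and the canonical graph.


dpo_applies: yes
deleted nodes (host ids): 0, 3; images of deleted pattern edges: (3,0,l); (3,2,r); (6,3,l); (6,4,r)
spo result:
nodes: 2:T, 4:T, 6:A, 7:O, 8:W, 10:A, 13:O, 15:A, 16:O, 18:A, 19:W, 23:T, 24:A, 25:A
edges: (6,4,l); (6,25,r); (10,7,l); (10,8,r); (15,10,l); (15,13,r); (18,10,l); (18,16,r); (24,19,l); (24,23,r); (25,2,l); (25,4,r)
dpo result:
nodes: 2:T, 4:T, 6:A, 7:O, 8:W, 10:A, 13:O, 15:A, 16:O, 18:A, 19:W, 23:T, 24:A, 25:A
edges: (6,4,l); (6,25,r); (10,7,l); (10,8,r); (15,10,l); (15,13,r); (18,10,l); (18,16,r); (24,19,l); (24,23,r); (25,2,l); (25,4,r)


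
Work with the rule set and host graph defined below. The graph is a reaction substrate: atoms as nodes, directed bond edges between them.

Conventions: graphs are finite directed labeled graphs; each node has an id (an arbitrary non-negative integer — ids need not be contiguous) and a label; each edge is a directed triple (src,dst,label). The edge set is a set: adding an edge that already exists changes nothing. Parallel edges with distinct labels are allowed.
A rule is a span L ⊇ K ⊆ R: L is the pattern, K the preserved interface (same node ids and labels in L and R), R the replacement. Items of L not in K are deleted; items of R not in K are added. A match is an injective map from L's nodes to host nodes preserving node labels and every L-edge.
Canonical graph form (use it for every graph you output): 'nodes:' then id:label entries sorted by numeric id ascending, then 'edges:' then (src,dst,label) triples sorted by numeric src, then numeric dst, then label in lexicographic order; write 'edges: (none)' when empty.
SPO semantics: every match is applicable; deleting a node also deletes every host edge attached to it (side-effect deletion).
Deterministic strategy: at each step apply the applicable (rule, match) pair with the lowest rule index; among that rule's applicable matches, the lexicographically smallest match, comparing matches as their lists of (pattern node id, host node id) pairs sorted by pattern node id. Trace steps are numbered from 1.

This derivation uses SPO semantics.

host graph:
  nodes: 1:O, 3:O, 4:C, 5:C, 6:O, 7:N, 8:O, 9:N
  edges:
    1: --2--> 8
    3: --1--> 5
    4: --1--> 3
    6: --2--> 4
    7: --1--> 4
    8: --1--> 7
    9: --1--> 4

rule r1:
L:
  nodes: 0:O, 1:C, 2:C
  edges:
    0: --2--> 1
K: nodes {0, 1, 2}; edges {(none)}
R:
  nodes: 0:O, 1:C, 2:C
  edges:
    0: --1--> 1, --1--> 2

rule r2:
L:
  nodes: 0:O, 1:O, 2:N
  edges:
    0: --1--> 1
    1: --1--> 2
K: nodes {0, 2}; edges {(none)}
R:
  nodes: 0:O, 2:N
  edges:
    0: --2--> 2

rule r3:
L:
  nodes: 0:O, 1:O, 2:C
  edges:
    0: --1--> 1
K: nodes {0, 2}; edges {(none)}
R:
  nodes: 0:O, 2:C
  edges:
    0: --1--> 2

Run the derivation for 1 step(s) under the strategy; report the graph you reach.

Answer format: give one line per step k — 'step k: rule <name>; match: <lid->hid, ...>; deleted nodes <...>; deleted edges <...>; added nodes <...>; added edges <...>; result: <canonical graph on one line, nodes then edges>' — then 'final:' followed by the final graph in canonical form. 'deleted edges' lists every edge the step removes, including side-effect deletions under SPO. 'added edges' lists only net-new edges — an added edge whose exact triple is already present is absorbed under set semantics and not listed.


step 1: rule r1; match: 0->6, 1->4, 2->5; deleted nodes (none); deleted edges (6,4,2); added nodes (none); added edges (6,4,1); (6,5,1); result: nodes: 1:O, 3:O, 4:C, 5:C, 6:O, 7:N, 8:O, 9:N edges: (1,8,2); (3,5,1); (4,3,1); (6,4,1); (6,5,1); (7,4,1); (8,7,1); (9,4,1)
final:
nodes: 1:O, 3:O, 4:C, 5:C, 6:O, 7:N, 8:O, 9:N
edges: (1,8,2); (3,5,1); (4,3,1); (6,4,1); (6,5,1); (7,4,1); (8,7,1); (9,4,1)


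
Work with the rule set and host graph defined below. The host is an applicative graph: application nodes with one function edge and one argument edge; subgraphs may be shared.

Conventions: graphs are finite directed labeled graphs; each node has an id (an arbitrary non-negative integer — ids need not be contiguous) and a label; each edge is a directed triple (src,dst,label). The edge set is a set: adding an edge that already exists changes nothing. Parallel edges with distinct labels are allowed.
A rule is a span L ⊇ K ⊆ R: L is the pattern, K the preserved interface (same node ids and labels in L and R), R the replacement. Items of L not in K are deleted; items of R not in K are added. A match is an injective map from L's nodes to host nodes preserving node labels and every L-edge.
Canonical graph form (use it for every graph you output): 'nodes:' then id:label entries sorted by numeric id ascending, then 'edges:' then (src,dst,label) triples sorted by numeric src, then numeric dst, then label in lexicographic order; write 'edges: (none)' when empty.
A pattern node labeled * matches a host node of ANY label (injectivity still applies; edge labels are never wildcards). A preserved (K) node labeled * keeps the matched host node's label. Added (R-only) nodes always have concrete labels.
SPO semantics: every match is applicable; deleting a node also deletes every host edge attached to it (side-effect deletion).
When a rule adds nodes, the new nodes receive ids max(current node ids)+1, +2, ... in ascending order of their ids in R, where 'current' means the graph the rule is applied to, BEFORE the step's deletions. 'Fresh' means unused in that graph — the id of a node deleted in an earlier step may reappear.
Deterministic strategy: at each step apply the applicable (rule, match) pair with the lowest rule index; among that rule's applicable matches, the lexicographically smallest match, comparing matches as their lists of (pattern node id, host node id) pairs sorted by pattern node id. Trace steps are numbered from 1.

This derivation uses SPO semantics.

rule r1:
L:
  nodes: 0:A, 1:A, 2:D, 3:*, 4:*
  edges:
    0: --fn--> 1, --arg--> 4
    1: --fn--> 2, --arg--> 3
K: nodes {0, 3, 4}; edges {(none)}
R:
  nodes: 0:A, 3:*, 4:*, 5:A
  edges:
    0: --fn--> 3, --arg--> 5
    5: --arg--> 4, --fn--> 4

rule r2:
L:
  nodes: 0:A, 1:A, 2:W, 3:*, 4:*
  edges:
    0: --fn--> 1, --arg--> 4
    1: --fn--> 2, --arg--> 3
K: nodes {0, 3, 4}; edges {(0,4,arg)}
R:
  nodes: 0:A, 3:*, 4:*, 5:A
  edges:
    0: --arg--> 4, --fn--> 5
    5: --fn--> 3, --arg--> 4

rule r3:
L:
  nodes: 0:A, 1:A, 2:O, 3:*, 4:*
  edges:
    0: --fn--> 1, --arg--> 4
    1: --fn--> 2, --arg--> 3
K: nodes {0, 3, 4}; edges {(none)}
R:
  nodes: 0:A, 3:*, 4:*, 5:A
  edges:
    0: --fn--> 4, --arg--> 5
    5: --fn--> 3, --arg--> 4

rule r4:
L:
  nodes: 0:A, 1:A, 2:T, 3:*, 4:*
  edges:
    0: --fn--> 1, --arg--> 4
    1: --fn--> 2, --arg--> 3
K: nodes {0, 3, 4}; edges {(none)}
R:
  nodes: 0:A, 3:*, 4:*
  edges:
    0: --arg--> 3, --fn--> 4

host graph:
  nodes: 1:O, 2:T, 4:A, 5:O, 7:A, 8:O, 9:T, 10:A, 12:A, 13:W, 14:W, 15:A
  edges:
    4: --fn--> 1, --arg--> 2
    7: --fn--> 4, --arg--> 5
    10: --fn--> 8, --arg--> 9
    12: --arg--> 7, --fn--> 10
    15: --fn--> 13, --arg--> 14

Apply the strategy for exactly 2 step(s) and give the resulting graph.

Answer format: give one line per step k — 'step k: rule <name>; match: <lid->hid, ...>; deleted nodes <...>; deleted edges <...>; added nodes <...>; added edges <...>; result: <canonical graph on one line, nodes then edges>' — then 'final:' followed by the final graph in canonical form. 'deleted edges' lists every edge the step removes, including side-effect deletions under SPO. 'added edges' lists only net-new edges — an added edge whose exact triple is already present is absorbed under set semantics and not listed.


step 1: rule r3; match: 0->7, 1->4, 2->1, 3->2, 4->5; deleted nodes 1, 4; deleted edges (4,1,fn); (4,2,arg); (7,4,fn); (7,5,arg); added nodes 16; added edges (7,5,fn); (7,16,arg); (16,2,fn); (16,5,arg); result: nodes: 2:T, 5:O, 7:A, 8:O, 9:T, 10:A, 12:A, 13:W, 14:W, 15:A, 16:A edges: (7,5,fn); (7,16,arg); (10,8,fn); (10,9,arg); (12,7,arg); (12,10,fn); (15,13,fn); (15,14,arg); (16,2,fn); (16,5,arg)
step 2: rule r3; match: 0->12, 1->10, 2->8, 3->9, 4->7; deleted nodes 8, 10; deleted edges (10,8,fn); (10,9,arg); (12,7,arg); (12,10,fn); added nodes 17; added edges (12,7,fn); (12,17,arg); (17,7,arg); (17,9,fn); result: nodes: 2:T, 5:O, 7:A, 9:T, 12:A, 13:W, 14:W, 15:A, 16:A, 17:A edges: (7,5,fn); (7,16,arg); (12,7,fn); (12,17,arg); (15,13,fn); (15,14,arg); (16,2,fn); (16,5,arg); (17,7,arg); (17,9,fn)
final:
nodes: 2:T, 5:O, 7:A, 9:T, 12:A, 13:W, 14:W, 15:A, 16:A, 17:A
edges: (7,5,fn); (7,16,arg); (12,7,fn); (12,17,arg); (15,13,fn); (15,14,arg); (16,2,fn); (16,5,arg); (17,7,arg); (17,9,fn)


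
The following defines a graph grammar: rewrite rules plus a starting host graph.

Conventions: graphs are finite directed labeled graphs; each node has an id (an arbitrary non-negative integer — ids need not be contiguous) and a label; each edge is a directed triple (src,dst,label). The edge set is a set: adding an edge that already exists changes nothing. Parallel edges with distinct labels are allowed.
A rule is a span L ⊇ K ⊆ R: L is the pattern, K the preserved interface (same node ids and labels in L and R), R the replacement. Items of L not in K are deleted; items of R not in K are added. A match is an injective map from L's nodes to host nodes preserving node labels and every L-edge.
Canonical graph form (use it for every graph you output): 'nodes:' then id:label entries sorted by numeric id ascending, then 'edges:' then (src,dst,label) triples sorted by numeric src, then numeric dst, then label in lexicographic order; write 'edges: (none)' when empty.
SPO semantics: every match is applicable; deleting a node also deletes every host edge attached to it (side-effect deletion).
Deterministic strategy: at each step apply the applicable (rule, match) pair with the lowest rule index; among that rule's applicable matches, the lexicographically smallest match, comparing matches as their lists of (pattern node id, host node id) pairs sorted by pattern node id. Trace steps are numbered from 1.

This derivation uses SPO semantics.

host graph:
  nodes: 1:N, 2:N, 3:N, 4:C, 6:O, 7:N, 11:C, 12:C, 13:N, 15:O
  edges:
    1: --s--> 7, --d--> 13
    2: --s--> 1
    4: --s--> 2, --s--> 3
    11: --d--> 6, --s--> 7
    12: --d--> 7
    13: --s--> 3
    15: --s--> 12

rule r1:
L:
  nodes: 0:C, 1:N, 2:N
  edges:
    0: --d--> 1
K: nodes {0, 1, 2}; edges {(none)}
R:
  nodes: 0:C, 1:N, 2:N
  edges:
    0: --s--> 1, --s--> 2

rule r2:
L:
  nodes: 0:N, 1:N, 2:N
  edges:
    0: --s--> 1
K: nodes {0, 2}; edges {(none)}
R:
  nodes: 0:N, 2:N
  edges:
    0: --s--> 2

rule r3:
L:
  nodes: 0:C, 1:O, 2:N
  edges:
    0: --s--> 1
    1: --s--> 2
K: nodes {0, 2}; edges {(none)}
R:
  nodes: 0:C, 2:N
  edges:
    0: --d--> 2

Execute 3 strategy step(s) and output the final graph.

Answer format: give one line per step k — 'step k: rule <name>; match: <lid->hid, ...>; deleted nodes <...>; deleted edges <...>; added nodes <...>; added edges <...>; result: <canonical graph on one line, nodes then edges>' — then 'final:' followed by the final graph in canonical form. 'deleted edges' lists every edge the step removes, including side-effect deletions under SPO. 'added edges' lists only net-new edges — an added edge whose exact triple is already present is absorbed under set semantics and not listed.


step 1: rule r1; match: 0->12, 1->7, 2->1; deleted nodes (none); deleted edges (12,7,d); added nodes (none); added edges (12,1,s); (12,7,s); result: nodes: 1:N, 2:N, 3:N, 4:C, 6:O, 7:N, 11:C, 12:C, 13:N, 15:O edges: (1,7,s); (1,13,d); (2,1,s); (4,2,s); (4,3,s); (11,6,d); (11,7,s); (12,1,s); (12,7,s); (13,3,s); (15,12,s)
step 2: rule r2; match: 0->1, 1->7, 2->2; deleted nodes 7; deleted edges (1,7,s); (11,7,s); (12,7,s); added nodes (none); added edges (1,2,s); result: nodes: 1:N, 2:N, 3:N, 4:C, 6:O, 11:C, 12:C, 13:N, 15:O edges: (1,2,s); (1,13,d); (2,1,s); (4,2,s); (4,3,s); (11,6,d); (12,1,s); (13,3,s); (15,12,s)
step 3: rule r2; match: 0->1, 1->2, 2->3; deleted nodes 2; deleted edges (1,2,s); (2,1,s); (4,2,s); added nodes (none); added edges (1,3,s); result: nodes: 1:N, 3:N, 4:C, 6:O, 11:C, 12:C, 13:N, 15:O edges: (1,3,s); (1,13,d); (4,3,s); (11,6,d); (12,1,s); (13,3,s); (15,12,s)
final:
nodes: 1:N, 3:N, 4:C, 6:O, 11:C, 12:C, 13:N, 15:O
edges: (1,3,s); (1,13,d); (4,3,s); (11,6,d); (12,1,s); (13,3,s); (15,12,s)


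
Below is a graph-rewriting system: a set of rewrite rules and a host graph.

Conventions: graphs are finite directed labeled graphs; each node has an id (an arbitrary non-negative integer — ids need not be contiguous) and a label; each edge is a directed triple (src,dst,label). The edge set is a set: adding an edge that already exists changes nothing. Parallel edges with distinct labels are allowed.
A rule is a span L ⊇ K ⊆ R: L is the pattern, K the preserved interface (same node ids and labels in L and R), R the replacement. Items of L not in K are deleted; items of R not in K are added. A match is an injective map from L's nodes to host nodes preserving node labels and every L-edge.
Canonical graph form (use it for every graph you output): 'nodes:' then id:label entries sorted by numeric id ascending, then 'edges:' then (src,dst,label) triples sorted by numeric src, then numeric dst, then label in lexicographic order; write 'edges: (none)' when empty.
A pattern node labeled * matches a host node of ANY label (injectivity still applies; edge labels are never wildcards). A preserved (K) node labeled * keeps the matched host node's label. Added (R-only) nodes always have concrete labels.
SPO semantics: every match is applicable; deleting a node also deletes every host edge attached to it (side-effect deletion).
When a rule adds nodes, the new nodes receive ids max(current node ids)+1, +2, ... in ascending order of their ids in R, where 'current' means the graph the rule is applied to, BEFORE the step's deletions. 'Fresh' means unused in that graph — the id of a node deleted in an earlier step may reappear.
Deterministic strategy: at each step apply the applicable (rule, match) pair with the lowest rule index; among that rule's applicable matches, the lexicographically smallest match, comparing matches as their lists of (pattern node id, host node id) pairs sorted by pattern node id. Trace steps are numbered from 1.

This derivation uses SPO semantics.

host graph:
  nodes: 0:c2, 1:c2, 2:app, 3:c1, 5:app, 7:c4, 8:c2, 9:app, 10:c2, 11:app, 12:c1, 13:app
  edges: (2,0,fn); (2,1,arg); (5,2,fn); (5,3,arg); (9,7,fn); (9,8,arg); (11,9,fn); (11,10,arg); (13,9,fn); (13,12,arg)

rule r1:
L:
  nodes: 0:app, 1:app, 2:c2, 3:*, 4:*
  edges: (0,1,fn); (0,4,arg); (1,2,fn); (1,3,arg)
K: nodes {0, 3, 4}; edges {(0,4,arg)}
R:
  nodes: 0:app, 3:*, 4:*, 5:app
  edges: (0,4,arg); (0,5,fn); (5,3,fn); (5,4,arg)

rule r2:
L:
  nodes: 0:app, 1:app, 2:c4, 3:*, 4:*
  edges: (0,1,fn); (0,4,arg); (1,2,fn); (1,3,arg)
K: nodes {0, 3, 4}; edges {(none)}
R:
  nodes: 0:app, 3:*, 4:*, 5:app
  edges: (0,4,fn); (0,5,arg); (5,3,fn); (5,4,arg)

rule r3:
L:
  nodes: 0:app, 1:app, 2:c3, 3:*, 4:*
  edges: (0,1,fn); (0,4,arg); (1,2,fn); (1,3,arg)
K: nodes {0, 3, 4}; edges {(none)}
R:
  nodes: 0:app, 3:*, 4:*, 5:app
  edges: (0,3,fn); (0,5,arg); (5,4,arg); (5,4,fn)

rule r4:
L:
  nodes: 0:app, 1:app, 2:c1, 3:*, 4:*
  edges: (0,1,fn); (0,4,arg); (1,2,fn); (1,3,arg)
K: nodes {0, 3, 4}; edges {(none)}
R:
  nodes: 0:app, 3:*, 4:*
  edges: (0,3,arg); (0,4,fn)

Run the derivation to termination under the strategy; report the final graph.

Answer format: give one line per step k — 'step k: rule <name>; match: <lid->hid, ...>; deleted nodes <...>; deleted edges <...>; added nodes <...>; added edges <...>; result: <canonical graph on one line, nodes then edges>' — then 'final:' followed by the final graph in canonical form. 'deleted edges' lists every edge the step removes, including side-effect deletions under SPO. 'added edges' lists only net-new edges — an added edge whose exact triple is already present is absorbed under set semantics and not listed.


step 1: rule r1; match: 0->5, 1->2, 2->0, 3->1, 4->3; deleted nodes 0, 2; deleted edges (2,0,fn); (2,1,arg); (5,2,fn); added nodes 14; added edges (5,14,fn); (14,1,fn); (14,3,arg); result: nodes: 1:c2, 3:c1, 5:app, 7:c4, 8:c2, 9:app, 10:c2, 11:app, 12:c1, 13:app, 14:app edges: (5,3,arg); (5,14,fn); (9,7,fn); (9,8,arg); (11,9,fn); (11,10,arg); (13,9,fn); (13,12,arg); (14,1,fn); (14,3,arg)
step 2: rule r2; match: 0->11, 1->9, 2->7, 3->8, 4->10; deleted nodes 7, 9; deleted edges (9,7,fn); (9,8,arg); (11,9,fn); (11,10,arg); (13,9,fn); added nodes 15; added edges (11,10,fn); (11,15,arg); (15,8,fn); (15,10,arg); result: nodes: 1:c2, 3:c1, 5:app, 8:c2, 10:c2, 11:app, 12:c1, 13:app, 14:app, 15:app edges: (5,3,arg); (5,14,fn); (11,10,fn); (11,15,arg); (13,12,arg); (14,1,fn); (14,3,arg); (15,8,fn); (15,10,arg)
final:
nodes: 1:c2, 3:c1, 5:app, 8:c2, 10:c2, 11:app, 12:c1, 13:app, 14:app, 15:app
edges: (5,3,arg); (5,14,fn); (11,10,fn); (11,15,arg); (13,12,arg); (14,1,fn); (14,3,arg); (15,8,fn); (15,10,arg)
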